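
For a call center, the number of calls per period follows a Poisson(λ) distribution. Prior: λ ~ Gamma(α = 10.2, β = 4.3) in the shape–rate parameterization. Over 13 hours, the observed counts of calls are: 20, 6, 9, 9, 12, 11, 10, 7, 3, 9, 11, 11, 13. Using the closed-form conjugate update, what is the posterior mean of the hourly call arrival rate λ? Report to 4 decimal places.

With a Gamma(shape α, rate β) prior, the Poisson likelihood is conjugate: the posterior is Gamma(α + ΣXᵢ, β + n).
Sum of counts S = 131 over n = 13 hours.
Posterior: Gamma(α+S, β+n) = Gamma(10.2+131, 4.3+13) = Gamma(141.2, 17.3).
Posterior mean = α/β = 141.2/17.3 = 8.1618.

8.1618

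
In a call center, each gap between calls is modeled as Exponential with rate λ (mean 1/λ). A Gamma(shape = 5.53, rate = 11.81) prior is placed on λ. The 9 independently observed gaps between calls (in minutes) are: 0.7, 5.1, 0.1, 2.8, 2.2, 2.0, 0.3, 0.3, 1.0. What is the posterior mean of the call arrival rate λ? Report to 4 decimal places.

0.5523

With a Gamma(shape α, rate β) prior on the exponential rate λ, the posterior after n observations with total T = Σxᵢ is Gamma(α+n, β+T).
Sum of observations T = 14.5 minutes; n = 9.
Posterior: Gamma(5.53+9, 11.81+14.5) = Gamma(14.53, 26.31).
Posterior mean of λ = α/β = 14.53/26.31 = 0.5523.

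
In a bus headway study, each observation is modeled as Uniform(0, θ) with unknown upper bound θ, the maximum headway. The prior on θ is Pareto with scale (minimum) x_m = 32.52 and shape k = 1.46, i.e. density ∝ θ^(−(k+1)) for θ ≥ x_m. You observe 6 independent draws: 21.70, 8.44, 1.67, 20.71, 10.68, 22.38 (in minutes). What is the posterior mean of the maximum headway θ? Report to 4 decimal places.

A Pareto(scale x_m, shape k) prior on the upper bound θ of Uniform(0, θ) is conjugate: posterior is Pareto(max(x_m, max xᵢ), k + n).
Sample maximum = 22.38; prior scale x_m = 32.52 → posterior scale = max = 32.52.
Posterior shape = 1.46 + 6 = 7.46.
E[θ|data] = k·x_m/(k−1) = 7.46·32.52/6.46 = 37.5541.

37.5541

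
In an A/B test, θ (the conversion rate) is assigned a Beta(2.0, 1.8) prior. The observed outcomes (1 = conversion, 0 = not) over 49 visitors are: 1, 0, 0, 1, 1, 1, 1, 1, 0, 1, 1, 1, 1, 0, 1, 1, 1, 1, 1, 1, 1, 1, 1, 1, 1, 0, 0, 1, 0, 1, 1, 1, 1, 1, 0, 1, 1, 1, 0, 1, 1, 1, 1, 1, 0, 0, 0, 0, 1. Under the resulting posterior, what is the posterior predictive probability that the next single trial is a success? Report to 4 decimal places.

0.7197

The Beta prior is conjugate to a Binomial/Bernoulli likelihood; the update adds successes to α and failures to β.
Posterior: Beta(α+k, β+n−k) = Beta(2.0+36, 1.8+13) = Beta(38.0, 14.8).
For a single future Bernoulli trial, P(success | data) = α/(α+β) = 0.7197.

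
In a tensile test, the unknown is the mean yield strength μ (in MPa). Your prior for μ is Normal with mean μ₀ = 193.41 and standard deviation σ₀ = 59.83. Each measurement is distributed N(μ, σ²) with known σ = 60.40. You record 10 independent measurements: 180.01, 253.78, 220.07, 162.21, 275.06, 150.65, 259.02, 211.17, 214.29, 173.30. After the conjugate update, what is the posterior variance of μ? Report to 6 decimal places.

For Normal data with known variance σ², a Normal(μ₀, σ₀²) prior on μ is conjugate. Posterior precision = 1/σ₀² + n/σ²; posterior mean is the precision-weighted average of μ₀ and x̄.
σ₀² = 59.83² = 3579.6289, σ² = 60.40² = 3648.16; σ² + n·σ₀² = 3648.16 + 10·3579.6289 = 39444.449.
Posterior precision = 1/σ₀² + n/σ² = 1/3579.6289 + 10/3648.16 = (σ² + n·σ₀²)/(σ₀²σ²) = 39444.449/(3579.6289·3648.16); posterior variance σₙ² = σ₀²σ²/(σ² + n·σ₀²) = 3579.6289·3648.16/39444.449 = 331.074696.

331.074696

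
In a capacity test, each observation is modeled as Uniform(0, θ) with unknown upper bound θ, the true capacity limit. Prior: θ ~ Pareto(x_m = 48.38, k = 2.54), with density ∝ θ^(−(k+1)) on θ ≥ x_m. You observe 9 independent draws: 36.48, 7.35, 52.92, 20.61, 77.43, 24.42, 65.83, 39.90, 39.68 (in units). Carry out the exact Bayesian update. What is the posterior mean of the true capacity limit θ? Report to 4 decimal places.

A Pareto(scale x_m, shape k) prior on the upper bound θ of Uniform(0, θ) is conjugate: posterior is Pareto(max(x_m, max xᵢ), k + n).
Sample maximum = 77.43; prior scale x_m = 48.38 → posterior scale = max = 77.43.
Posterior shape = 2.54 + 9 = 11.54.
E[θ|data] = k·x_m/(k−1) = 11.54·77.43/10.54 = 84.7763.

84.7763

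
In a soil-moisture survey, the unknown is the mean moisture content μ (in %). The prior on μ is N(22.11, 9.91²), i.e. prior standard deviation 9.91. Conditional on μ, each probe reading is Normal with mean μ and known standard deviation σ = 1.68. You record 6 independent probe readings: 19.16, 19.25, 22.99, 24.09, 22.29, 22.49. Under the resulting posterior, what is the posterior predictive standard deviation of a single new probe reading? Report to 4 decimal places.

1.8140

For Normal data with known variance σ², a Normal(μ₀, σ₀²) prior on μ is conjugate. Posterior precision = 1/σ₀² + n/σ²; posterior mean is the precision-weighted average of μ₀ and x̄.
σ₀² = 9.91² = 98.2081, σ² = 1.68² = 2.8224; σ² + n·σ₀² = 2.8224 + 6·98.2081 = 592.071.
Posterior precision = 1/σ₀² + n/σ² = 1/98.2081 + 6/2.8224 = (σ² + n·σ₀²)/(σ₀²σ²) = 592.071/(98.2081·2.8224); posterior variance σₙ² = σ₀²σ²/(σ² + n·σ₀²) = 98.2081·2.8224/592.071 = 0.468158.
Predictive variance for one new observation = σₙ² + σ² = 98.2081·2.8224/592.071 + 2.8224 = σ²·(σ₀² + 592.071)/592.071 = 2.8224·690.2791/592.071 = 3.290558; SD = √(2.8224·690.2791/592.071) = 1.8140.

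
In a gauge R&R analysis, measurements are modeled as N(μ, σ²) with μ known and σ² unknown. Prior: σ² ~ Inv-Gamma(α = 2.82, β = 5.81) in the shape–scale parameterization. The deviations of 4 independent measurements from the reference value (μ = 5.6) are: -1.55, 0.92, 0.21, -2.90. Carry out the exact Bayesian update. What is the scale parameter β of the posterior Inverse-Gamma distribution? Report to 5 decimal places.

11.66150

With known mean μ and an Inverse-Gamma(α, β) prior on σ², the Normal likelihood is conjugate: posterior is Inv-Gamma(α + n/2, β + Σ(xᵢ−μ)²/2).
Σ(xᵢ−μ)² = (-1.55)² + (0.92)² + (0.21)² + (-2.90)² = 11.7030.
Posterior: Inv-Gamma(2.82 + 4/2, 5.81 + 11.7030/2) = Inv-Gamma(4.82, 11.66150).
Posterior β = 11.66150.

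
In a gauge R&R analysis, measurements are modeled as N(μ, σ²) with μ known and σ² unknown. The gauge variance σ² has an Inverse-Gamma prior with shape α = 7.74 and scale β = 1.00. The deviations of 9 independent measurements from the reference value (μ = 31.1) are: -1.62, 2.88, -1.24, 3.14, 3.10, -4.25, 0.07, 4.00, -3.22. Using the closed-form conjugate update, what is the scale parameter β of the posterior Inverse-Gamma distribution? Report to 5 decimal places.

39.18090

With known mean μ and an Inverse-Gamma(α, β) prior on σ², the Normal likelihood is conjugate: posterior is Inv-Gamma(α + n/2, β + Σ(xᵢ−μ)²/2).
Σ(xᵢ−μ)² = (-1.62)² + (2.88)² + (-1.24)² + (3.14)² + (3.10)² + (-4.25)² + (0.07)² + (4.00)² + (-3.22)² = 76.3618.
Posterior: Inv-Gamma(7.74 + 9/2, 1.00 + 76.3618/2) = Inv-Gamma(12.24, 39.18090).
Posterior β = 39.18090.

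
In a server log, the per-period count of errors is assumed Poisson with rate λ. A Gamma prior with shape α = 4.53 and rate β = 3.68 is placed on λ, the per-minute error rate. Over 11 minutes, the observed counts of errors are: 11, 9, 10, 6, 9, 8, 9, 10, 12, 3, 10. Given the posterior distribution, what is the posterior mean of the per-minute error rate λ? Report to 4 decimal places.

6.9162

With a Gamma(shape α, rate β) prior, the Poisson likelihood is conjugate: the posterior is Gamma(α + ΣXᵢ, β + n).
Sum of counts S = 97 over n = 11 minutes.
Posterior: Gamma(α+S, β+n) = Gamma(4.53+97, 3.68+11) = Gamma(101.53, 14.68).
Posterior mean = α/β = 101.53/14.68 = 6.9162.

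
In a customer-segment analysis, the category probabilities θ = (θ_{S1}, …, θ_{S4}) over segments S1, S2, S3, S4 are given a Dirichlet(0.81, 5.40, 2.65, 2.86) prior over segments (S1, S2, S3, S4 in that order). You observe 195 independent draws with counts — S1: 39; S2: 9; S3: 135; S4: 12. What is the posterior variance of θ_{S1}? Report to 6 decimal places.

The Dirichlet prior is conjugate to the Multinomial likelihood: each posterior αⱼ = prior αⱼ + observed count nⱼ.
Posterior concentration: (39.81, 14.40, 137.65, 14.86), total = 206.72.
Var[θ_j] = α_j(Σα−α_j)/((Σα)²(Σα+1)) = 39.81·166.91/(206.72²·207.72) = 0.000749.

0.000749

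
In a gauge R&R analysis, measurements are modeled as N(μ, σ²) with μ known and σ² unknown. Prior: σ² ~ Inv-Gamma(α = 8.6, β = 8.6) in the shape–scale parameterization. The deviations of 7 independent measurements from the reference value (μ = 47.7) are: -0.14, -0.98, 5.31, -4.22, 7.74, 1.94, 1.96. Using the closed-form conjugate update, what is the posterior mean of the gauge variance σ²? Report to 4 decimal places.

With known mean μ and an Inverse-Gamma(α, β) prior on σ², the Normal likelihood is conjugate: posterior is Inv-Gamma(α + n/2, β + Σ(xᵢ−μ)²/2).
Σ(xᵢ−μ)² = (-0.14)² + (-0.98)² + (5.31)² + (-4.22)² + (7.74)² + (1.94)² + (1.96)² = 114.4973.
Posterior: Inv-Gamma(8.6 + 7/2, 8.6 + 114.4973/2) = Inv-Gamma(12.10, 65.84865).
E[σ²|data] = β/(α−1) = 65.84865/11.10 = 5.9323.

5.9323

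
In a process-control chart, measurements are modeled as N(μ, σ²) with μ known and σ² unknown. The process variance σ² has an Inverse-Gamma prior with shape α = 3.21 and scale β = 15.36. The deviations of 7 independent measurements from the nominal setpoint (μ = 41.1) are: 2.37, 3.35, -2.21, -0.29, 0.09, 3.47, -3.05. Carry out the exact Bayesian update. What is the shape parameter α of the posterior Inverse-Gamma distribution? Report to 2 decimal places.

6.71

With known mean μ and an Inverse-Gamma(α, β) prior on σ², the Normal likelihood is conjugate: posterior is Inv-Gamma(α + n/2, β + Σ(xᵢ−μ)²/2).
Σ(xᵢ−μ)² = (2.37)² + (3.35)² + (-2.21)² + (-0.29)² + (0.09)² + (3.47)² + (-3.05)² = 43.1591.
Posterior: Inv-Gamma(3.21 + 7/2, 15.36 + 43.1591/2) = Inv-Gamma(6.71, 36.93955).
Posterior α = 6.71.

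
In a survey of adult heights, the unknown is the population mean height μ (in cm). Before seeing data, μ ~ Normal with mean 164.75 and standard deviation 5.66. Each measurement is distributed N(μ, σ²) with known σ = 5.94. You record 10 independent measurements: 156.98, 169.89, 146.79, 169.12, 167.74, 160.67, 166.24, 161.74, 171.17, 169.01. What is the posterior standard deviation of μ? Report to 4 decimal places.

1.7828

For Normal data with known variance σ², a Normal(μ₀, σ₀²) prior on μ is conjugate. Posterior precision = 1/σ₀² + n/σ²; posterior mean is the precision-weighted average of μ₀ and x̄.
σ₀² = 5.66² = 32.0356, σ² = 5.94² = 35.2836; σ² + n·σ₀² = 35.2836 + 10·32.0356 = 355.6396.
Posterior precision = 1/σ₀² + n/σ² = 1/32.0356 + 10/35.2836 = (σ² + n·σ₀²)/(σ₀²σ²) = 355.6396/(32.0356·35.2836); posterior variance σₙ² = σ₀²σ²/(σ² + n·σ₀²) = 32.0356·35.2836/355.6396 = 3.178305.
Posterior SD = √σₙ² = √(32.0356·35.2836/355.6396) = 1.7828.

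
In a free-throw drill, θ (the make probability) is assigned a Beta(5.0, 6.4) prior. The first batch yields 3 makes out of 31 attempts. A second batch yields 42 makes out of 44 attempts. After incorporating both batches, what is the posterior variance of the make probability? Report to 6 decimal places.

0.002790

The Beta prior is conjugate to a Binomial/Bernoulli likelihood; the update adds successes to α and failures to β.
After batch 1: Beta(5.0+3, 6.4+28) = Beta(8.0, 34.4).
After batch 2: Beta(8.0+42, 34.4+2) = Beta(50.0, 36.4).
Var = αβ/((α+β)²(α+β+1)) = 50.0·36.4/(86.4²·87.4) = 0.002790.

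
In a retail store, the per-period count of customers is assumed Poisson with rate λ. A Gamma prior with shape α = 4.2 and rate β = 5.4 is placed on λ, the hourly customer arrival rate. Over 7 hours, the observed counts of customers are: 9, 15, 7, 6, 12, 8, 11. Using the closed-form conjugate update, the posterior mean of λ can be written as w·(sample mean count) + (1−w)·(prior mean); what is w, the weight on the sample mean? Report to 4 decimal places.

0.5645

With a Gamma(shape α, rate β) prior, the Poisson likelihood is conjugate: the posterior is Gamma(α + ΣXᵢ, β + n).
Posterior mean = (α₀+S)/(β₀+n) = [n/(β₀+n)]·(S/n) + [β₀/(β₀+n)]·(α₀/β₀), so only n and β₀ enter the weight.
Weight on data w = n/(β₀+n) = 7/(5.4+7) = 7/12.4 = 0.5645.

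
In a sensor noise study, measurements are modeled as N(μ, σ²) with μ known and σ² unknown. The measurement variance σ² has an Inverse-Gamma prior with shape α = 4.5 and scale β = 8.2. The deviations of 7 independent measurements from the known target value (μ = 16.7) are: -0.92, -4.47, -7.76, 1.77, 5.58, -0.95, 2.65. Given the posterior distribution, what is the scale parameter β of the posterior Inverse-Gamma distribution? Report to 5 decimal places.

With known mean μ and an Inverse-Gamma(α, β) prior on σ², the Normal likelihood is conjugate: posterior is Inv-Gamma(α + n/2, β + Σ(xᵢ−μ)²/2).
Σ(xᵢ−μ)² = (-0.92)² + (-4.47)² + (-7.76)² + (1.77)² + (5.58)² + (-0.95)² + (2.65)² = 123.2392.
Posterior: Inv-Gamma(4.5 + 7/2, 8.2 + 123.2392/2) = Inv-Gamma(8.00, 69.81960).
Posterior β = 69.81960.

69.81960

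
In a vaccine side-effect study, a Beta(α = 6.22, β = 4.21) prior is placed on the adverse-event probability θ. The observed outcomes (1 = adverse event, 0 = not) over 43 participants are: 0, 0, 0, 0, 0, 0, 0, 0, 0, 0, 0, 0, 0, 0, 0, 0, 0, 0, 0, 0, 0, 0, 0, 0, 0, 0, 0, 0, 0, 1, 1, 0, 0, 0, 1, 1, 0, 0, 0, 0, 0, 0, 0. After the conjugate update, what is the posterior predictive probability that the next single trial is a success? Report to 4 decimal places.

0.1913

The Beta prior is conjugate to a Binomial/Bernoulli likelihood; the update adds successes to α and failures to β.
Posterior: Beta(α+k, β+n−k) = Beta(6.22+4, 4.21+39) = Beta(10.22, 43.21).
For a single future Bernoulli trial, P(success | data) = α/(α+β) = 0.1913.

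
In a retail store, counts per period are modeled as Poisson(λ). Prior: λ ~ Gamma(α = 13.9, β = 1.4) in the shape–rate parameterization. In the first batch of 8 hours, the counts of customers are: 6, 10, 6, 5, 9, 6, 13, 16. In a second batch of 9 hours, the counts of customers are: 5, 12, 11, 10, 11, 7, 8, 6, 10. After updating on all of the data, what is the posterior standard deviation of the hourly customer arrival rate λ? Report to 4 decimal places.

With a Gamma(shape α, rate β) prior, the Poisson likelihood is conjugate: the posterior is Gamma(α + ΣXᵢ, β + n).
Batch 1: sum of counts S = 71 over n = 8 hours.
After batch 1: Gamma(α+S, β+n) = Gamma(13.9+71, 1.4+8) = Gamma(84.9, 9.4).
Batch 2: sum of counts S = 80 over n = 9 hours.
After batch 2: Gamma(α+S, β+n) = Gamma(84.9+80, 9.4+9) = Gamma(164.9, 18.4).
SD = √α/β = √164.9/18.4 = 0.6979.

0.6979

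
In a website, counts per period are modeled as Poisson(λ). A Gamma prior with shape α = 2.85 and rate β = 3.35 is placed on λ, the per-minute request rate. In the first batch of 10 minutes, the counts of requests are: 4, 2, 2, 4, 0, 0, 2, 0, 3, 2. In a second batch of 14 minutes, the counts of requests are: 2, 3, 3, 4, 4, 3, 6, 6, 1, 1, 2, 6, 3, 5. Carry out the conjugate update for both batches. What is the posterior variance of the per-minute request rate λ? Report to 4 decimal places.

0.0947

With a Gamma(shape α, rate β) prior, the Poisson likelihood is conjugate: the posterior is Gamma(α + ΣXᵢ, β + n).
Batch 1: sum of counts S = 19 over n = 10 minutes.
After batch 1: Gamma(α+S, β+n) = Gamma(2.85+19, 3.35+10) = Gamma(21.85, 13.35).
Batch 2: sum of counts S = 49 over n = 14 minutes.
After batch 2: Gamma(α+S, β+n) = Gamma(21.85+49, 13.35+14) = Gamma(70.85, 27.35).
Var = α/β² = 70.85/27.35² = 0.0947.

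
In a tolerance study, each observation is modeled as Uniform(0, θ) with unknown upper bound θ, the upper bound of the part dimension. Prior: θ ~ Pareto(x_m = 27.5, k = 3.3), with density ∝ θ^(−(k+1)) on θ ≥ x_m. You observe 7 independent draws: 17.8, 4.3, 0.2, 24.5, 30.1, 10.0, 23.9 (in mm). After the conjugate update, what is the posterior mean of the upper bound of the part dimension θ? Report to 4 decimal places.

33.3366

A Pareto(scale x_m, shape k) prior on the upper bound θ of Uniform(0, θ) is conjugate: posterior is Pareto(max(x_m, max xᵢ), k + n).
Sample maximum = 30.1; prior scale x_m = 27.5 → posterior scale = max = 30.1.
Posterior shape = 3.3 + 7 = 10.3.
E[θ|data] = k·x_m/(k−1) = 10.3·30.1/9.3 = 33.3366.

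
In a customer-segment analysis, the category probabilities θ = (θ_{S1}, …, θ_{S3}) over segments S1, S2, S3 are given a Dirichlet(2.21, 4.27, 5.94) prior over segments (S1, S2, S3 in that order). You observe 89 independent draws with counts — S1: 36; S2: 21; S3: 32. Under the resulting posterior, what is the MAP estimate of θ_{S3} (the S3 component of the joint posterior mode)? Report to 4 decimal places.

The Dirichlet prior is conjugate to the Multinomial likelihood: each posterior αⱼ = prior αⱼ + observed count nⱼ.
Posterior concentration: (38.21, 25.27, 37.94), total = 101.42.
Joint mode component: (α_{S3}−1)/(Σα−K) = 36.94/98.42 = 0.3753.

0.3753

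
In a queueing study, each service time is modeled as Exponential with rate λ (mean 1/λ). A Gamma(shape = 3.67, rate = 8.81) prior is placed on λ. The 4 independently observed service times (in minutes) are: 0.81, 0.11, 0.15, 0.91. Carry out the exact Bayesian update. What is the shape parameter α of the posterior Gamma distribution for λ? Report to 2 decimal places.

With a Gamma(shape α, rate β) prior on the exponential rate λ, the posterior after n observations with total T = Σxᵢ is Gamma(α+n, β+T).
Sum of observations T = 1.98 minutes; n = 4.
Posterior: Gamma(3.67+4, 8.81+1.98) = Gamma(7.67, 10.79).
Posterior α = 7.67.

7.67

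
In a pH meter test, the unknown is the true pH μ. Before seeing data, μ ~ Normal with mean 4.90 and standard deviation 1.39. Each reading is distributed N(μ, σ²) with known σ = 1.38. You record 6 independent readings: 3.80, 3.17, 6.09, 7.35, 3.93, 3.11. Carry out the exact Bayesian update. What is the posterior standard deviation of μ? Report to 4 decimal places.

For Normal data with known variance σ², a Normal(μ₀, σ₀²) prior on μ is conjugate. Posterior precision = 1/σ₀² + n/σ²; posterior mean is the precision-weighted average of μ₀ and x̄.
σ₀² = 1.39² = 1.9321, σ² = 1.38² = 1.9044; σ² + n·σ₀² = 1.9044 + 6·1.9321 = 13.497.
Posterior precision = 1/σ₀² + n/σ² = 1/1.9321 + 6/1.9044 = (σ² + n·σ₀²)/(σ₀²σ²) = 13.497/(1.9321·1.9044); posterior variance σₙ² = σ₀²σ²/(σ² + n·σ₀²) = 1.9321·1.9044/13.497 = 0.272615.
Posterior SD = √σₙ² = √(1.9321·1.9044/13.497) = 0.5221.

0.5221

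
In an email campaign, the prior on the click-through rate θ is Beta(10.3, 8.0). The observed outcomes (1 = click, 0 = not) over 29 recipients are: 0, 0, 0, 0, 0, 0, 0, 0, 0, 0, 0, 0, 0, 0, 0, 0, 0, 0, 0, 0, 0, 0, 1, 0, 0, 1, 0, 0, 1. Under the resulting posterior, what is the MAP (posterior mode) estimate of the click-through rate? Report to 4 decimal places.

The Beta prior is conjugate to a Binomial/Bernoulli likelihood; the update adds successes to α and failures to β.
Posterior: Beta(α+k, β+n−k) = Beta(10.3+3, 8.0+26) = Beta(13.3, 34.0).
Mode of Beta(a,b) for a,b>1 is (a−1)/(a+b−2) = 12.3/45.3 = 0.2715.

0.2715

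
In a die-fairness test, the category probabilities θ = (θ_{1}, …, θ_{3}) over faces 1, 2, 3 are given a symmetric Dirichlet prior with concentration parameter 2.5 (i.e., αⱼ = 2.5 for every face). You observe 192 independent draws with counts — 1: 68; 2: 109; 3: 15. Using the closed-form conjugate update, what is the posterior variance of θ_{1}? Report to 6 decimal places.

0.001140

The Dirichlet prior is conjugate to the Multinomial likelihood: each posterior αⱼ = prior αⱼ + observed count nⱼ.
Posterior concentration: (70.5, 111.5, 17.5), total = 199.5.
Var[θ_j] = α_j(Σα−α_j)/((Σα)²(Σα+1)) = 70.5·129.0/(199.5²·200.5) = 0.001140.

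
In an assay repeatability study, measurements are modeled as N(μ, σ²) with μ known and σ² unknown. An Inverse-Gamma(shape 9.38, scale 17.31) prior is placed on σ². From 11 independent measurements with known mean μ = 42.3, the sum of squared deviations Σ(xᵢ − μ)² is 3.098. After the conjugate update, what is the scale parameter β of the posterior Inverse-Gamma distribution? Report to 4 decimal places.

With known mean μ and an Inverse-Gamma(α, β) prior on σ², the Normal likelihood is conjugate: posterior is Inv-Gamma(α + n/2, β + Σ(xᵢ−μ)²/2).
Posterior: Inv-Gamma(9.38 + 11/2, 17.31 + 3.098/2) = Inv-Gamma(14.88, 18.8590).
Posterior β = 18.8590.

18.8590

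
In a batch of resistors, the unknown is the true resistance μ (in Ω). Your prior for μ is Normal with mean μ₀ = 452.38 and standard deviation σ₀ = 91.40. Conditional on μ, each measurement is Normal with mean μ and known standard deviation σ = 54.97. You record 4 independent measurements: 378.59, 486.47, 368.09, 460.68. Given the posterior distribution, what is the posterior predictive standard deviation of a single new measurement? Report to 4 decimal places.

For Normal data with known variance σ², a Normal(μ₀, σ₀²) prior on μ is conjugate. Posterior precision = 1/σ₀² + n/σ²; posterior mean is the precision-weighted average of μ₀ and x̄.
σ₀² = 91.40² = 8353.96, σ² = 54.97² = 3021.7009; σ² + n·σ₀² = 3021.7009 + 4·8353.96 = 36437.5409.
Posterior precision = 1/σ₀² + n/σ² = 1/8353.96 + 4/3021.7009 = (σ² + n·σ₀²)/(σ₀²σ²) = 36437.5409/(8353.96·3021.7009); posterior variance σₙ² = σ₀²σ²/(σ² + n·σ₀²) = 8353.96·3021.7009/36437.5409 = 692.779146.
Predictive variance for one new observation = σₙ² + σ² = 8353.96·3021.7009/36437.5409 + 3021.7009 = σ²·(σ₀² + 36437.5409)/36437.5409 = 3021.7009·44791.5009/36437.5409 = 3714.480046; SD = √(3021.7009·44791.5009/36437.5409) = 60.9465.

60.9465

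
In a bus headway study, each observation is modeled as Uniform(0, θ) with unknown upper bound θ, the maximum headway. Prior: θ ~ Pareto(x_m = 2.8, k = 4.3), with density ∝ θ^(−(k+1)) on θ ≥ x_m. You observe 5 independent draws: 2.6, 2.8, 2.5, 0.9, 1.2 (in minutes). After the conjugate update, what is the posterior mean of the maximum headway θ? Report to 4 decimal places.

A Pareto(scale x_m, shape k) prior on the upper bound θ of Uniform(0, θ) is conjugate: posterior is Pareto(max(x_m, max xᵢ), k + n).
Sample maximum = 2.8; prior scale x_m = 2.8 → posterior scale = max = 2.8.
Posterior shape = 4.3 + 5 = 9.3.
E[θ|data] = k·x_m/(k−1) = 9.3·2.8/8.3 = 3.1373.

3.1373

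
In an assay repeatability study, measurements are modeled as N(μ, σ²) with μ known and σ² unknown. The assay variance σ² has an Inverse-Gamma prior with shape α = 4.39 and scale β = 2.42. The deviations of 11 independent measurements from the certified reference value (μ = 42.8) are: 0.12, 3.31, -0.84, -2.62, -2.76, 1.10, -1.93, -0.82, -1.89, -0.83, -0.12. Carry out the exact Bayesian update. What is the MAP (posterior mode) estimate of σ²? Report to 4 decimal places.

With known mean μ and an Inverse-Gamma(α, β) prior on σ², the Normal likelihood is conjugate: posterior is Inv-Gamma(α + n/2, β + Σ(xᵢ−μ)²/2).
Σ(xᵢ−μ)² = (0.12)² + (3.31)² + (-0.84)² + (-2.62)² + (-2.76)² + (1.10)² + (-1.93)² + (-0.82)² + (-1.89)² + (-0.83)² + (-0.12)² = 36.0408.
Posterior: Inv-Gamma(4.39 + 11/2, 2.42 + 36.0408/2) = Inv-Gamma(9.89, 20.44040).
Mode = β/(α+1) = 20.44040/10.89 = 1.8770.

1.8770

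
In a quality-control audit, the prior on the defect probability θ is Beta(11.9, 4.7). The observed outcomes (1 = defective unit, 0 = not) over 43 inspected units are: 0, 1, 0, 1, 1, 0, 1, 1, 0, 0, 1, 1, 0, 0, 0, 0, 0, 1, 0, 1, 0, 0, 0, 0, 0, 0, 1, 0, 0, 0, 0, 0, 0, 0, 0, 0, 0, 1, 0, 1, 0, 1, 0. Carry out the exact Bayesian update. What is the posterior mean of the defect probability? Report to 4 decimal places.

0.4178

The Beta prior is conjugate to a Binomial/Bernoulli likelihood; the update adds successes to α and failures to β.
Posterior: Beta(α+k, β+n−k) = Beta(11.9+13, 4.7+30) = Beta(24.9, 34.7).
Posterior mean = α/(α+β) = 24.9/59.6 = 0.4178.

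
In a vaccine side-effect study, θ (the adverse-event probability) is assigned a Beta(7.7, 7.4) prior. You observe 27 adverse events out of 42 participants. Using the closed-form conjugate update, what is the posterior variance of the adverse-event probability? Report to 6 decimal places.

0.004103

The Beta prior is conjugate to a Binomial/Bernoulli likelihood; the update adds successes to α and failures to β.
Posterior: Beta(α+k, β+n−k) = Beta(7.7+27, 7.4+15) = Beta(34.7, 22.4).
Var = αβ/((α+β)²(α+β+1)) = 34.7·22.4/(57.1²·58.1) = 0.004103.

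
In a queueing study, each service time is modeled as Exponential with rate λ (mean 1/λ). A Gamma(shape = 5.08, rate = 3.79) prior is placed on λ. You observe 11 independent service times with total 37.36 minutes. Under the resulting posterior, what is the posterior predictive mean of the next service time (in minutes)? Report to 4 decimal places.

With a Gamma(shape α, rate β) prior on the exponential rate λ, the posterior after n observations with total T = Σxᵢ is Gamma(α+n, β+T).
Posterior: Gamma(5.08+11, 3.79+37.36) = Gamma(16.08, 41.15).
The predictive distribution for the next observation is Lomax; its mean is β/(α−1) = 41.15/15.08 = 2.7288.

2.7288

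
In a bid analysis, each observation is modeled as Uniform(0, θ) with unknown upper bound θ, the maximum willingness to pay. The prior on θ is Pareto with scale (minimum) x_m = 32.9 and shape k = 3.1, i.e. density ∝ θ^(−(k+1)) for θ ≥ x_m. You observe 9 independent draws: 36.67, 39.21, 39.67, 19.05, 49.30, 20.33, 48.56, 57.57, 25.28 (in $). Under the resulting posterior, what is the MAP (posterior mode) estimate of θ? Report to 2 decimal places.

57.57

A Pareto(scale x_m, shape k) prior on the upper bound θ of Uniform(0, θ) is conjugate: posterior is Pareto(max(x_m, max xᵢ), k + n).
Sample maximum = 57.57; prior scale x_m = 32.9 → posterior scale = max = 57.57.
Posterior shape = 3.1 + 9 = 12.1.
The Pareto density is decreasing on [x_m, ∞), so the mode is x_m = 57.57.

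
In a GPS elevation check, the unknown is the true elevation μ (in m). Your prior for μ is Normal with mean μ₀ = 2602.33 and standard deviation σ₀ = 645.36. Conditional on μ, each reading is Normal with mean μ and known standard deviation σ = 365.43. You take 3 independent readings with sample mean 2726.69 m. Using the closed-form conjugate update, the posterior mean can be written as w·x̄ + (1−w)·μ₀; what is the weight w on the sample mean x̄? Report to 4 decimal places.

For Normal data with known variance σ², a Normal(μ₀, σ₀²) prior on μ is conjugate. Posterior precision = 1/σ₀² + n/σ²; posterior mean is the precision-weighted average of μ₀ and x̄.
σ₀² = 645.36² = 416489.5296, σ² = 365.43² = 133539.0849. Prior precision 1/σ₀² = 1/416489.5296; data precision n/σ² = 3/133539.0849.
w = (n/σ²)/(1/σ₀² + n/σ²) = n·σ₀²/(σ² + n·σ₀²) = 3·416489.5296/(133539.0849 + 3·416489.5296) = 1249468.5888/1383007.6737 = 0.9034.

0.9034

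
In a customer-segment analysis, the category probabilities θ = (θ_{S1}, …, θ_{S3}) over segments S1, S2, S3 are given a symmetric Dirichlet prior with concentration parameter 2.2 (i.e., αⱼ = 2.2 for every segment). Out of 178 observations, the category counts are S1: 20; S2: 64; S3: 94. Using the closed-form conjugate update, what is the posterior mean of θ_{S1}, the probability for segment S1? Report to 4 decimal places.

0.1203

The Dirichlet prior is conjugate to the Multinomial likelihood: each posterior αⱼ = prior αⱼ + observed count nⱼ.
Posterior concentration: (22.2, 66.2, 96.2), total = 184.6.
E[θ_{S1}|data] = α_{S1}/Σα = 22.2/184.6 = 0.1203.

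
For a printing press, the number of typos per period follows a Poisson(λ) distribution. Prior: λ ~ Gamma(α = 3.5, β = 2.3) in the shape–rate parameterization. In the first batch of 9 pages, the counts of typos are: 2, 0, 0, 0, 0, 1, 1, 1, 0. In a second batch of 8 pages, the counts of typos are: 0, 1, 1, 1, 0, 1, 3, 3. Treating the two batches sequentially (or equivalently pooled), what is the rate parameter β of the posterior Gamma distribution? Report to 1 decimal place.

19.3

With a Gamma(shape α, rate β) prior, the Poisson likelihood is conjugate: the posterior is Gamma(α + ΣXᵢ, β + n).
Batch 1: sum of counts S = 5 over n = 9 pages.
After batch 1: Gamma(α+S, β+n) = Gamma(3.5+5, 2.3+9) = Gamma(8.5, 11.3).
Batch 2: sum of counts S = 10 over n = 8 pages.
After batch 2: Gamma(α+S, β+n) = Gamma(8.5+10, 11.3+8) = Gamma(18.5, 19.3).
Posterior β = 19.3.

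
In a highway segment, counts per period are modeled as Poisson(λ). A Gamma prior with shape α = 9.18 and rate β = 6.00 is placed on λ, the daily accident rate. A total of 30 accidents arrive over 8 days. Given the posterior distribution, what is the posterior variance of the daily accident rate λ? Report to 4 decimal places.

0.1999

With a Gamma(shape α, rate β) prior, the Poisson likelihood is conjugate: the posterior is Gamma(α + ΣXᵢ, β + n).
Posterior: Gamma(α+S, β+n) = Gamma(9.18+30, 6.00+8) = Gamma(39.18, 14.00).
Var = α/β² = 39.18/14.00² = 0.1999.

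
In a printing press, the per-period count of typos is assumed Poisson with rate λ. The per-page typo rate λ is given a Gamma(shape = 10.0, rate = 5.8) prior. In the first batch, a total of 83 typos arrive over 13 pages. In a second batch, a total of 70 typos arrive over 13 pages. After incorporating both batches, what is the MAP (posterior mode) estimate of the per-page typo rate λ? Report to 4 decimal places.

With a Gamma(shape α, rate β) prior, the Poisson likelihood is conjugate: the posterior is Gamma(α + ΣXᵢ, β + n).
After batch 1: Gamma(α+S, β+n) = Gamma(10.0+83, 5.8+13) = Gamma(93.0, 18.8).
After batch 2: Gamma(α+S, β+n) = Gamma(93.0+70, 18.8+13) = Gamma(163.0, 31.8).
Mode of Gamma(α,β) for α≥1 is (α−1)/β = 162.0/31.8 = 5.0943.

5.0943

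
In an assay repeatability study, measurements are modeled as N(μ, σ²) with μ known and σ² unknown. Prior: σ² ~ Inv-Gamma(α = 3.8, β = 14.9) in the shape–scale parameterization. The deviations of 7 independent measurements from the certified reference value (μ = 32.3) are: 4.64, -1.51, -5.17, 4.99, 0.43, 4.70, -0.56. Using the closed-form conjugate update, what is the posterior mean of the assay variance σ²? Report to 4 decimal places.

With known mean μ and an Inverse-Gamma(α, β) prior on σ², the Normal likelihood is conjugate: posterior is Inv-Gamma(α + n/2, β + Σ(xᵢ−μ)²/2).
Σ(xᵢ−μ)² = (4.64)² + (-1.51)² + (-5.17)² + (4.99)² + (0.43)² + (4.70)² + (-0.56)² = 98.0272.
Posterior: Inv-Gamma(3.8 + 7/2, 14.9 + 98.0272/2) = Inv-Gamma(7.30, 63.91360).
E[σ²|data] = β/(α−1) = 63.91360/6.30 = 10.1450.

10.1450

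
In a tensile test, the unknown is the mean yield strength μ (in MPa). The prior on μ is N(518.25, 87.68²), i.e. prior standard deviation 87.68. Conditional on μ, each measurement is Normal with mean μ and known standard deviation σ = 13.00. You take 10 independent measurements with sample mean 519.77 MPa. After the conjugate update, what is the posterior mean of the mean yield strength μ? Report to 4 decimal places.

For Normal data with known variance σ², a Normal(μ₀, σ₀²) prior on μ is conjugate. Posterior precision = 1/σ₀² + n/σ²; posterior mean is the precision-weighted average of μ₀ and x̄.
n·x̄ = 10·519.77 = 5197.7.
σ₀² = 87.68² = 7687.7824, σ² = 13.00² = 169; σ² + n·σ₀² = 169 + 10·7687.7824 = 77046.824.
Posterior mean = (μ₀/σ₀² + n·x̄/σ²)/(1/σ₀² + n/σ²) = (σ²·μ₀ + σ₀²·n·x̄)/(σ² + n·σ₀²) = (169·518.25 + 7687.7824·5197.7)/77046.824 = 40046370.83048/77046.824 = 519.7667.

519.7667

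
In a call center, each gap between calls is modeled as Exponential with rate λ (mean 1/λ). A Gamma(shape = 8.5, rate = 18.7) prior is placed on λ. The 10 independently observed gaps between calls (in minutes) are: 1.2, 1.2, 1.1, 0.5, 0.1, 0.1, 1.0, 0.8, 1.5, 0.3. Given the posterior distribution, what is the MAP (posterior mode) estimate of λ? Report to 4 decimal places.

With a Gamma(shape α, rate β) prior on the exponential rate λ, the posterior after n observations with total T = Σxᵢ is Gamma(α+n, β+T).
Sum of observations T = 7.8 minutes; n = 10.
Posterior: Gamma(8.5+10, 18.7+7.8) = Gamma(18.5, 26.5).
Mode = (α−1)/β = 0.6604.

0.6604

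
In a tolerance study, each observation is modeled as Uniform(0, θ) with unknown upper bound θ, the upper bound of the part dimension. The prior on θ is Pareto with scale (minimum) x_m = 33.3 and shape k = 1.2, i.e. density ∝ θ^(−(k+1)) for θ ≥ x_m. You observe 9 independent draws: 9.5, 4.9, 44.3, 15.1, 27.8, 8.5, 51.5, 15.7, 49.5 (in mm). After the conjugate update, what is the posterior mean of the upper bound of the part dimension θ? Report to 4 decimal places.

57.0978

A Pareto(scale x_m, shape k) prior on the upper bound θ of Uniform(0, θ) is conjugate: posterior is Pareto(max(x_m, max xᵢ), k + n).
Sample maximum = 51.5; prior scale x_m = 33.3 → posterior scale = max = 51.5.
Posterior shape = 1.2 + 9 = 10.2.
E[θ|data] = k·x_m/(k−1) = 10.2·51.5/9.2 = 57.0978.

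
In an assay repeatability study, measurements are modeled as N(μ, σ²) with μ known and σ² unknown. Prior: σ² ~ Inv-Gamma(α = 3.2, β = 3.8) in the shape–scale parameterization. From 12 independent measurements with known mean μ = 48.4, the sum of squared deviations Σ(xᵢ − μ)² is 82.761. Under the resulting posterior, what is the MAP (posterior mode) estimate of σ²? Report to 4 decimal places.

With known mean μ and an Inverse-Gamma(α, β) prior on σ², the Normal likelihood is conjugate: posterior is Inv-Gamma(α + n/2, β + Σ(xᵢ−μ)²/2).
Posterior: Inv-Gamma(3.2 + 12/2, 3.8 + 82.761/2) = Inv-Gamma(9.20, 45.1805).
Mode = β/(α+1) = 45.1805/10.20 = 4.4295.

4.4295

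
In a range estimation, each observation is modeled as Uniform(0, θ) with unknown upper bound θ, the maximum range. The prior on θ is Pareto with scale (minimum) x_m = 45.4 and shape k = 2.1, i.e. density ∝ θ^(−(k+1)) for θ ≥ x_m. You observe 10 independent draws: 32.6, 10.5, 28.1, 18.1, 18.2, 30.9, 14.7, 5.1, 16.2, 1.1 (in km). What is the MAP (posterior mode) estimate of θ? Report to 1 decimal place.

A Pareto(scale x_m, shape k) prior on the upper bound θ of Uniform(0, θ) is conjugate: posterior is Pareto(max(x_m, max xᵢ), k + n).
Sample maximum = 32.6; prior scale x_m = 45.4 → posterior scale = max = 45.4.
Posterior shape = 2.1 + 10 = 12.1.
The Pareto density is decreasing on [x_m, ∞), so the mode is x_m = 45.4.

45.4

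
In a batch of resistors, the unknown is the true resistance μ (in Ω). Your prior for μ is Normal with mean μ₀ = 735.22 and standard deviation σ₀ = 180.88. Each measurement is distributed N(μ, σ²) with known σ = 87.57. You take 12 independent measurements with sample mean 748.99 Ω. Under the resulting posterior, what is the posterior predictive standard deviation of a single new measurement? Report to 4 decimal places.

91.0786

For Normal data with known variance σ², a Normal(μ₀, σ₀²) prior on μ is conjugate. Posterior precision = 1/σ₀² + n/σ²; posterior mean is the precision-weighted average of μ₀ and x̄.
σ₀² = 180.88² = 32717.5744, σ² = 87.57² = 7668.5049; σ² + n·σ₀² = 7668.5049 + 12·32717.5744 = 400279.3977.
Posterior precision = 1/σ₀² + n/σ² = 1/32717.5744 + 12/7668.5049 = (σ² + n·σ₀²)/(σ₀²σ²) = 400279.3977/(32717.5744·7668.5049); posterior variance σₙ² = σ₀²σ²/(σ² + n·σ₀²) = 32717.5744·7668.5049/400279.3977 = 626.799383.
Predictive variance for one new observation = σₙ² + σ² = 32717.5744·7668.5049/400279.3977 + 7668.5049 = σ²·(σ₀² + 400279.3977)/400279.3977 = 7668.5049·432996.9721/400279.3977 = 8295.304283; SD = √(7668.5049·432996.9721/400279.3977) = 91.0786.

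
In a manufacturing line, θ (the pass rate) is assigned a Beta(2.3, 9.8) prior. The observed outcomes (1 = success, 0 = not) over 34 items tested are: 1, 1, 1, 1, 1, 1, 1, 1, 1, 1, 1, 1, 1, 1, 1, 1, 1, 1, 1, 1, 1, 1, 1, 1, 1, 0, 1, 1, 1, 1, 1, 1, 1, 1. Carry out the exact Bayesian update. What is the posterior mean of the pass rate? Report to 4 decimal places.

The Beta prior is conjugate to a Binomial/Bernoulli likelihood; the update adds successes to α and failures to β.
Posterior: Beta(α+k, β+n−k) = Beta(2.3+33, 9.8+1) = Beta(35.3, 10.8).
Posterior mean = α/(α+β) = 35.3/46.1 = 0.7657.

0.7657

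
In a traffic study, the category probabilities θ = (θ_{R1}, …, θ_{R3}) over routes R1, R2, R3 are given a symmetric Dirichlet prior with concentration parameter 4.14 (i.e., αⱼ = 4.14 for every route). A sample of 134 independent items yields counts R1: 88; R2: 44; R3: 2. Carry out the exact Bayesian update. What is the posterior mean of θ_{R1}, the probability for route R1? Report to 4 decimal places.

The Dirichlet prior is conjugate to the Multinomial likelihood: each posterior αⱼ = prior αⱼ + observed count nⱼ.
Posterior concentration: (92.14, 48.14, 6.14), total = 146.42.
E[θ_{R1}|data] = α_{R1}/Σα = 92.14/146.42 = 0.6293.

0.6293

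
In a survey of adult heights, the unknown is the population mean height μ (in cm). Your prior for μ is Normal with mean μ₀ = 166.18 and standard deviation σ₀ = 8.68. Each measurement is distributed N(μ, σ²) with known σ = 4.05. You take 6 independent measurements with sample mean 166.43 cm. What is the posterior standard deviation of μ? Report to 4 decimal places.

For Normal data with known variance σ², a Normal(μ₀, σ₀²) prior on μ is conjugate. Posterior precision = 1/σ₀² + n/σ²; posterior mean is the precision-weighted average of μ₀ and x̄.
σ₀² = 8.68² = 75.3424, σ² = 4.05² = 16.4025; σ² + n·σ₀² = 16.4025 + 6·75.3424 = 468.4569.
Posterior precision = 1/σ₀² + n/σ² = 1/75.3424 + 6/16.4025 = (σ² + n·σ₀²)/(σ₀²σ²) = 468.4569/(75.3424·16.4025); posterior variance σₙ² = σ₀²σ²/(σ² + n·σ₀²) = 75.3424·16.4025/468.4569 = 2.638031.
Posterior SD = √σₙ² = √(75.3424·16.4025/468.4569) = 1.6242.

1.6242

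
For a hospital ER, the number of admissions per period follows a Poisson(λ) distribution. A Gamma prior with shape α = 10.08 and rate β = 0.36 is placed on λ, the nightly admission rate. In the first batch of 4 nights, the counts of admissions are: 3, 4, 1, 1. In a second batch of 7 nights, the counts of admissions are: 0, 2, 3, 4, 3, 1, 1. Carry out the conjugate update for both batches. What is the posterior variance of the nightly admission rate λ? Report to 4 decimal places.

0.2563

With a Gamma(shape α, rate β) prior, the Poisson likelihood is conjugate: the posterior is Gamma(α + ΣXᵢ, β + n).
Batch 1: sum of counts S = 9 over n = 4 nights.
After batch 1: Gamma(α+S, β+n) = Gamma(10.08+9, 0.36+4) = Gamma(19.08, 4.36).
Batch 2: sum of counts S = 14 over n = 7 nights.
After batch 2: Gamma(α+S, β+n) = Gamma(19.08+14, 4.36+7) = Gamma(33.08, 11.36).
Var = α/β² = 33.08/11.36² = 0.2563.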